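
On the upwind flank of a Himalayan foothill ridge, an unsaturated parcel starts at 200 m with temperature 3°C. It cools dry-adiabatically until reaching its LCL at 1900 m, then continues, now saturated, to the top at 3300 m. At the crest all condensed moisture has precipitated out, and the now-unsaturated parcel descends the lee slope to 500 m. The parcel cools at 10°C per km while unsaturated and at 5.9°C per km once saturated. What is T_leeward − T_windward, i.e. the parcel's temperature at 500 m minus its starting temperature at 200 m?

Dry to 1900 m: -10 × 1.7 km = -17°C, so T = -14°C.
Saturated to 3300 m: -5.9 × 1.4 km = -8.26°C, so T = -22.26°C.
Dry descent to 500 m: +10 × 2.8 km = +28°C, so T = 5.74°C.
Net change vs windward start: 5.74 − 3 = +2.74°C

+2.74°C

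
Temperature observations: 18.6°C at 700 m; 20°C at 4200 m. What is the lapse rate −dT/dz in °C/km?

Γ = −ΔT/Δz = (18.6 − 20) / (4200 − 700) m
  = -1.4°C / 3.5 km = -0.4°C/km

-0.4°C/km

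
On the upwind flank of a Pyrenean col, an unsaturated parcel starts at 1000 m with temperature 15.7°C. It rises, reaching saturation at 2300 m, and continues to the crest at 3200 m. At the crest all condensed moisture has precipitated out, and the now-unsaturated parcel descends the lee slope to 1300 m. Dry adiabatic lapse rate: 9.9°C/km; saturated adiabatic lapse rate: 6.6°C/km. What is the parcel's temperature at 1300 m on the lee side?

Dry to 2300 m: -9.9 × 1.3 km = -12.87°C, so T = 2.83°C.
Saturated to 3200 m: -6.6 × 0.9 km = -5.94°C, so T = -3.11°C.
Dry descent to 1300 m: +9.9 × 1.9 km = +18.81°C, so T = 15.7°C.

15.7°C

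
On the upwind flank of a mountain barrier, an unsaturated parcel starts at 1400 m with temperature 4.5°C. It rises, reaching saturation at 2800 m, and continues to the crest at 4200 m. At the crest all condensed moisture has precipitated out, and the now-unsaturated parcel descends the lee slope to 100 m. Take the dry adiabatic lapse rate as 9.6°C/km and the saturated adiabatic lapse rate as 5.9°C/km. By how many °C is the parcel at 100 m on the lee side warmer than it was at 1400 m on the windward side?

1400–2800 m, dry: Δz = 1.4 km ⇒ ΔT = -13.44°C; T = -8.94°C
2800–4200 m, saturated: Δz = 1.4 km ⇒ ΔT = -8.26°C; T = -17.2°C
4200–100 m, dry descent: Δz = 4.1 km ⇒ ΔT = +39.36°C; T = 22.16°C
Net change vs windward start: 22.16 − 4.5 = +17.66°C

+17.66°C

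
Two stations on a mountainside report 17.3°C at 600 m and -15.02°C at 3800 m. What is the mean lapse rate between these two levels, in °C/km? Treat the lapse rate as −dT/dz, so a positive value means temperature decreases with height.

10.1°C/km

Γ = −ΔT/Δz = (17.3 − (-15.02)) / (3800 − 600) m
  = 32.32°C / 3.2 km = 10.1°C/km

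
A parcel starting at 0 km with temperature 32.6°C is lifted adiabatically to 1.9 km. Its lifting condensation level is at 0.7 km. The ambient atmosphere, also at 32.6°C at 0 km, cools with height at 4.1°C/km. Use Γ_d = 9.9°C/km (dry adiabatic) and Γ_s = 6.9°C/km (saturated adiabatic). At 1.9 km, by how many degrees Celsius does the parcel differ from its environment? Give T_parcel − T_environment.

Parcel:
  0 → 700 m (dry, 9.9°C/km): ΔT = -9.9 × 0.7 = -6.93°C → T = 25.67°C
  700 → 1900 m (saturated, 6.9°C/km): ΔT = -6.9 × 1.2 = -8.28°C → T = 17.39°C
Environment:
  0 → 1900 m (environment, 4.1°C/km): ΔT = -4.1 × 1.9 = -7.79°C → T = 24.81°C
T_parcel − T_env = 17.39 − 24.81 = -7.42°C

-7.42°C (parcel cooler than environment)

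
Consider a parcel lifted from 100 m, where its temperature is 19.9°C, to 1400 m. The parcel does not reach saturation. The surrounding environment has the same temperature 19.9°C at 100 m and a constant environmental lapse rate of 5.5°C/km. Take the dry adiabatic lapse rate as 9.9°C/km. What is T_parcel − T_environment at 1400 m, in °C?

Parcel:
  Dry to 1400 m: -9.9 × 1.3 km = -12.87°C, so T = 7.03°C.
Environment:
  Environment to 1400 m: -5.5 × 1.3 km = -7.15°C, so T = 12.75°C.
T_parcel − T_env = 7.03 − 12.75 = -5.72°C

-5.72°C (parcel cooler than environment)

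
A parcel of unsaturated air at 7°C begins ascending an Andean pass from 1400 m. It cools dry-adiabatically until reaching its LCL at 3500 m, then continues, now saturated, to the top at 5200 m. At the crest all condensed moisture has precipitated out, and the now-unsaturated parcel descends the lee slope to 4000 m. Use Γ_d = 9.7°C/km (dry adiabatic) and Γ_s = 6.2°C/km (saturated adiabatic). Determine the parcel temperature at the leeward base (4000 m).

-12.27°C

Dry to 3500 m: -9.7 × 2.1 km = -20.37°C, so T = -13.37°C.
Saturated to 5200 m: -6.2 × 1.7 km = -10.54°C, so T = -23.91°C.
Dry descent to 4000 m: +9.7 × 1.2 km = +11.64°C, so T = -12.27°C.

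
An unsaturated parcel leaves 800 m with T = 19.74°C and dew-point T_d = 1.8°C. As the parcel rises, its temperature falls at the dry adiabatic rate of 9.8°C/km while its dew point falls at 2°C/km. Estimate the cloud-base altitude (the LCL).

T and T_d converge at 9.8 − 2 = 7.8°C per km
Height above start = (19.74 − 1.8) / 7.8 = 2.3 km
LCL altitude = 800 m + 2300 m = 3100 m

3100 m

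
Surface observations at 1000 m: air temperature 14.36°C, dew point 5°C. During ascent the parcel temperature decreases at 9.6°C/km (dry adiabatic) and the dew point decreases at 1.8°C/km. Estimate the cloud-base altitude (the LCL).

2200 m

T and T_d converge at 9.6 − 1.8 = 7.8°C per km
Height above start = (14.36 − 5) / 7.8 = 1.2 km
LCL altitude = 1000 m + 1200 m = 2200 m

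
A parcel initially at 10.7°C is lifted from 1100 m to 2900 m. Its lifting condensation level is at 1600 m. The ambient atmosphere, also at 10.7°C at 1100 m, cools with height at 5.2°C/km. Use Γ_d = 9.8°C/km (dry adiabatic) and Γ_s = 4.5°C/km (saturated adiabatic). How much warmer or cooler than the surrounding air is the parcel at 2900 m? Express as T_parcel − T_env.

Parcel:
  1100 → 1600 m (dry, 9.8°C/km): ΔT = -9.8 × 0.5 = -4.9°C → T = 5.8°C
  1600 → 2900 m (saturated, 4.5°C/km): ΔT = -4.5 × 1.3 = -5.85°C → T = -0.05°C
Environment:
  1100 → 2900 m (environment, 5.2°C/km): ΔT = -5.2 × 1.8 = -9.36°C → T = 1.34°C
T_parcel − T_env = -0.05 − 1.34 = -1.39°C

-1.39°C (parcel cooler than environment)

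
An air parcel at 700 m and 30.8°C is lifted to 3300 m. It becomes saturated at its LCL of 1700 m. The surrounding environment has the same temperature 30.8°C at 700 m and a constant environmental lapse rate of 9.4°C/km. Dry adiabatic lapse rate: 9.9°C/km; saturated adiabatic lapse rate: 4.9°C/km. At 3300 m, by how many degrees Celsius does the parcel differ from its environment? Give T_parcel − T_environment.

+6.7°C (parcel warmer than environment)

Parcel:
  Dry to 1700 m: -9.9 × 1 km = -9.9°C, so T = 20.9°C.
  Saturated to 3300 m: -4.9 × 1.6 km = -7.84°C, so T = 13.06°C.
Environment:
  Environment to 3300 m: -9.4 × 2.6 km = -24.44°C, so T = 6.36°C.
T_parcel − T_env = 13.06 − 6.36 = +6.7°C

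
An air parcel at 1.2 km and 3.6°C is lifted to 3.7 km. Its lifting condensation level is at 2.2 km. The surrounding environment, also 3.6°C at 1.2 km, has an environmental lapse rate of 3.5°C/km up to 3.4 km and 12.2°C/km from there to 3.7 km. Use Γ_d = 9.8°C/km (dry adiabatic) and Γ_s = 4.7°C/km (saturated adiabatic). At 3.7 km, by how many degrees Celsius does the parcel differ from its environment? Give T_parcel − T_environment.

Parcel:
  Dry to 2200 m: -9.8 × 1 km = -9.8°C, so T = -6.2°C.
  Saturated to 3700 m: -4.7 × 1.5 km = -7.05°C, so T = -13.25°C.
Environment:
  Environment, lower layer to 3400 m: -3.5 × 2.2 km = -7.7°C, so T = -4.1°C.
  Environment, upper layer to 3700 m: -12.2 × 0.3 km = -3.66°C, so T = -7.76°C.
T_parcel − T_env = -13.25 − (-7.76) = -5.49°C

-5.49°C (parcel cooler than environment)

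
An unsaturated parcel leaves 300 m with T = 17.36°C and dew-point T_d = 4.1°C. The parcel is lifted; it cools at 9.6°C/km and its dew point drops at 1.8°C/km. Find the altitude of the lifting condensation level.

2000 m

T and T_d converge at 9.6 − 1.8 = 7.8°C per km
Height above start = (17.36 − 4.1) / 7.8 = 1.7 km
LCL altitude = 300 m + 1700 m = 2000 m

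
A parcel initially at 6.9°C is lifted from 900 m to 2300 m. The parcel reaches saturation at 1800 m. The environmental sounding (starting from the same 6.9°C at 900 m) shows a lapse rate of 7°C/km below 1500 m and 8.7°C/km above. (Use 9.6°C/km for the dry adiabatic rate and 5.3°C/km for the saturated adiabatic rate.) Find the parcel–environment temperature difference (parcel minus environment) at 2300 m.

-0.13°C (parcel cooler than environment)

Parcel:
  900–1800 m, dry: Δz = 0.9 km ⇒ ΔT = -8.64°C; T = -1.74°C
  1800–2300 m, saturated: Δz = 0.5 km ⇒ ΔT = -2.65°C; T = -4.39°C
Environment:
  900–1500 m, environment, lower layer: Δz = 0.6 km ⇒ ΔT = -4.2°C; T = 2.7°C
  1500–2300 m, environment, upper layer: Δz = 0.8 km ⇒ ΔT = -6.96°C; T = -4.26°C
T_parcel − T_env = -4.39 − (-4.26) = -0.13°C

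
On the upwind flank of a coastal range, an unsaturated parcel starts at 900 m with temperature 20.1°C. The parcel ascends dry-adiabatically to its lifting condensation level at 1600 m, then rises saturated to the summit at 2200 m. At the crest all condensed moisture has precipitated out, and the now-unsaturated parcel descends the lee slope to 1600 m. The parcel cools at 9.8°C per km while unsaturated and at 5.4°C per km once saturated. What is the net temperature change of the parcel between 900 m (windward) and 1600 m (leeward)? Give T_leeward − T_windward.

-4.22°C

From 900 m to 1600 m (dry): cools by 9.8 × 0.7 = 6.86°C, giving 13.24°C.
From 1600 m to 2200 m (saturated): cools by 5.4 × 0.6 = 3.24°C, giving 10°C.
From 2200 m to 1600 m (dry descent): warms by 9.8 × 0.6 = 5.88°C, giving 15.88°C.
Net change vs windward start: 15.88 − 20.1 = -4.22°C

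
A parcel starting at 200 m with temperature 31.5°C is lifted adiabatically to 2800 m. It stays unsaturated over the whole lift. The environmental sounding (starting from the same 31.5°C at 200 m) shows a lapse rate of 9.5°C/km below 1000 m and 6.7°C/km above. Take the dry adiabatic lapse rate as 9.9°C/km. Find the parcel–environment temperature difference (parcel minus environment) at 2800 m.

Parcel:
  200–2800 m, dry: Δz = 2.6 km ⇒ ΔT = -25.74°C; T = 5.76°C
Environment:
  200–1000 m, environment, lower layer: Δz = 0.8 km ⇒ ΔT = -7.6°C; T = 23.9°C
  1000–2800 m, environment, upper layer: Δz = 1.8 km ⇒ ΔT = -12.06°C; T = 11.84°C
T_parcel − T_env = 5.76 − 11.84 = -6.08°C

-6.08°C (parcel cooler than environment)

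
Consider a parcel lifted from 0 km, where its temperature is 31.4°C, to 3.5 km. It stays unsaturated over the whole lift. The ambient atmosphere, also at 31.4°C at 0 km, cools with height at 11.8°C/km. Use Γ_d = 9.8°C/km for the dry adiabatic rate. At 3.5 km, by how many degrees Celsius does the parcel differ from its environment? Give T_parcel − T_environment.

Parcel:
  From 0 m to 3500 m (dry): cools by 9.8 × 3.5 = 34.3°C, giving -2.9°C.
Environment:
  From 0 m to 3500 m (environment): cools by 11.8 × 3.5 = 41.3°C, giving -9.9°C.
T_parcel − T_env = -2.9 − (-9.9) = +7°C

+7°C (parcel warmer than environment)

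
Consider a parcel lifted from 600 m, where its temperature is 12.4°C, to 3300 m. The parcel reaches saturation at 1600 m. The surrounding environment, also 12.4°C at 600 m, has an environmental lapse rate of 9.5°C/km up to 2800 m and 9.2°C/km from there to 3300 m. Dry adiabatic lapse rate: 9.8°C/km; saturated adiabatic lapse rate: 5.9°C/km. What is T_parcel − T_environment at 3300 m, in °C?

Parcel:
  600–1600 m, dry: Δz = 1 km ⇒ ΔT = -9.8°C; T = 2.6°C
  1600–3300 m, saturated: Δz = 1.7 km ⇒ ΔT = -10.03°C; T = -7.43°C
Environment:
  600–2800 m, environment, lower layer: Δz = 2.2 km ⇒ ΔT = -20.9°C; T = -8.5°C
  2800–3300 m, environment, upper layer: Δz = 0.5 km ⇒ ΔT = -4.6°C; T = -13.1°C
T_parcel − T_env = -7.43 − (-13.1) = +5.67°C

+5.67°C (parcel warmer than environment)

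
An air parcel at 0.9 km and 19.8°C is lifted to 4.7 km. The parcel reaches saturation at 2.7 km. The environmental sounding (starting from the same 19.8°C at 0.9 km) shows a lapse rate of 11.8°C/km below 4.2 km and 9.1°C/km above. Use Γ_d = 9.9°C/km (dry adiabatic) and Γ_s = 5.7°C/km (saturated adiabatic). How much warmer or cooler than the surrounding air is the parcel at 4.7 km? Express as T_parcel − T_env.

+14.27°C (parcel warmer than environment)

Parcel:
  Dry to 2700 m: -9.9 × 1.8 km = -17.82°C, so T = 1.98°C.
  Saturated to 4700 m: -5.7 × 2 km = -11.4°C, so T = -9.42°C.
Environment:
  Environment, lower layer to 4200 m: -11.8 × 3.3 km = -38.94°C, so T = -19.14°C.
  Environment, upper layer to 4700 m: -9.1 × 0.5 km = -4.55°C, so T = -23.69°C.
T_parcel − T_env = -9.42 − (-23.69) = +14.27°C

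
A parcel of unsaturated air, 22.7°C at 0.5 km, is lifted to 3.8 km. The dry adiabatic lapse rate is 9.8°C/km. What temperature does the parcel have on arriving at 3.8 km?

-9.64°C

From 500 m to 3800 m (dry adiabatic): cools by 9.8 × 3.3 = 32.34°C, giving -9.64°C.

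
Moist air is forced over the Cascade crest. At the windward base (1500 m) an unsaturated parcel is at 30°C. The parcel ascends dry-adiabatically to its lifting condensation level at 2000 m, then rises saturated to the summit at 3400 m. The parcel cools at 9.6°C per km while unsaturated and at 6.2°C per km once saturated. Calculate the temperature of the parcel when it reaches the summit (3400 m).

16.52°C

Dry to 2000 m: -9.6 × 0.5 km = -4.8°C, so T = 25.2°C.
Saturated to 3400 m: -6.2 × 1.4 km = -8.68°C, so T = 16.52°C.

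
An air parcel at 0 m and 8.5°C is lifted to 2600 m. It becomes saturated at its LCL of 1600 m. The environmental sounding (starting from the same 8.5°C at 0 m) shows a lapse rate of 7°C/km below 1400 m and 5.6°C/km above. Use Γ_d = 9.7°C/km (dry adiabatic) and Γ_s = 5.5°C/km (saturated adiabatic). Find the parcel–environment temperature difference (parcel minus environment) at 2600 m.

Parcel:
  0–1600 m, dry: Δz = 1.6 km ⇒ ΔT = -15.52°C; T = -7.02°C
  1600–2600 m, saturated: Δz = 1 km ⇒ ΔT = -5.5°C; T = -12.52°C
Environment:
  0–1400 m, environment, lower layer: Δz = 1.4 km ⇒ ΔT = -9.8°C; T = -1.3°C
  1400–2600 m, environment, upper layer: Δz = 1.2 km ⇒ ΔT = -6.72°C; T = -8.02°C
T_parcel − T_env = -12.52 − (-8.02) = -4.5°C

-4.5°C (parcel cooler than environment)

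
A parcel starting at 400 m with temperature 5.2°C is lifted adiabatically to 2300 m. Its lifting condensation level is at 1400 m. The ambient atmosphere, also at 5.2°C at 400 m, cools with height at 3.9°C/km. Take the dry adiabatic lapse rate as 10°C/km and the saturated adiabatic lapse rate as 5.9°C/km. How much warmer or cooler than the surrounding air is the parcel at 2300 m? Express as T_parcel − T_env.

-7.9°C (parcel cooler than environment)

Parcel:
  From 400 m to 1400 m (dry): cools by 10 × 1 = 10°C, giving -4.8°C.
  From 1400 m to 2300 m (saturated): cools by 5.9 × 0.9 = 5.31°C, giving -10.11°C.
Environment:
  From 400 m to 2300 m (environment): cools by 3.9 × 1.9 = 7.41°C, giving -2.21°C.
T_parcel − T_env = -10.11 − (-2.21) = -7.9°C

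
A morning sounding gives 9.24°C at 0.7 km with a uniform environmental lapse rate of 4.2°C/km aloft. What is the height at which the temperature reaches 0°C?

Height above start = (9.24 − 0) / 4.2 = 2.2 km
Altitude = 700 m + 2200 m = 2900 m

2.9 km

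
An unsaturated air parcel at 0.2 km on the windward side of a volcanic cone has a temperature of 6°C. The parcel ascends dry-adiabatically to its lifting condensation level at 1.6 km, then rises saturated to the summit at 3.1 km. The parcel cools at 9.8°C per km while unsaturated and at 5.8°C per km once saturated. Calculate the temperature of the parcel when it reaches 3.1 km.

-16.42°C

200–1600 m, dry: Δz = 1.4 km ⇒ ΔT = -13.72°C; T = -7.72°C
1600–3100 m, saturated: Δz = 1.5 km ⇒ ΔT = -8.7°C; T = -16.42°C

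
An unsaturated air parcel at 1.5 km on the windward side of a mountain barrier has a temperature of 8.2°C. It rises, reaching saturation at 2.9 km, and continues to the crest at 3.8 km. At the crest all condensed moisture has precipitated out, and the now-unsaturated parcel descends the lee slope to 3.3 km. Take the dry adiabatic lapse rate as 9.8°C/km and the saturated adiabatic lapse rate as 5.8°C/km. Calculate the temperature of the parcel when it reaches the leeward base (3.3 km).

-5.84°C

1500–2900 m, dry: Δz = 1.4 km ⇒ ΔT = -13.72°C; T = -5.52°C
2900–3800 m, saturated: Δz = 0.9 km ⇒ ΔT = -5.22°C; T = -10.74°C
3800–3300 m, dry descent: Δz = 0.5 km ⇒ ΔT = +4.9°C; T = -5.84°C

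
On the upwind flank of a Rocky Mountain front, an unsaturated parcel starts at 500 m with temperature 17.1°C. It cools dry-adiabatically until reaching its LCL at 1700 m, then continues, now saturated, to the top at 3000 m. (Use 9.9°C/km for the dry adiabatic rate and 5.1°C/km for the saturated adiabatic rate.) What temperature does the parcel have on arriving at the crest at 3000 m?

-1.41°C

500 → 1700 m (dry, 9.9°C/km): ΔT = -9.9 × 1.2 = -11.88°C → T = 5.22°C
1700 → 3000 m (saturated, 5.1°C/km): ΔT = -5.1 × 1.3 = -6.63°C → T = -1.41°C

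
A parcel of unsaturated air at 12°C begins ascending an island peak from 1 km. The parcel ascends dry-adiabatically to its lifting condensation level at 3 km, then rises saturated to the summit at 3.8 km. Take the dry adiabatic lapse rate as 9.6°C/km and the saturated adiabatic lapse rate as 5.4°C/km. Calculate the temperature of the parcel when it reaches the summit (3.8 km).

From 1000 m to 3000 m (dry): cools by 9.6 × 2 = 19.2°C, giving -7.2°C.
From 3000 m to 3800 m (saturated): cools by 5.4 × 0.8 = 4.32°C, giving -11.52°C.

-11.52°C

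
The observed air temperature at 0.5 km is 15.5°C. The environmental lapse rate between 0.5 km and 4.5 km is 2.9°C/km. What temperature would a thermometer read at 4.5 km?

500–4500 m, environmental: Δz = 4 km ⇒ ΔT = -11.6°C; T = 3.9°C

3.9°C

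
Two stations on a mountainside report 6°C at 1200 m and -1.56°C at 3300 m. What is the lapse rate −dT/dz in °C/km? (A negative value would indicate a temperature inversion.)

3.6°C/km

Γ = −ΔT/Δz = (6 − (-1.56)) / (3300 − 1200) m
  = 7.56°C / 2.1 km = 3.6°C/km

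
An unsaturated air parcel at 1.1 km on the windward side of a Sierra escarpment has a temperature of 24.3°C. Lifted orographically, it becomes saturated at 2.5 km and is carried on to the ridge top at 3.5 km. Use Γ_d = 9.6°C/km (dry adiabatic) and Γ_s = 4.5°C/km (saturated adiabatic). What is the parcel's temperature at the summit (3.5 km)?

6.36°C

1100–2500 m, dry: Δz = 1.4 km ⇒ ΔT = -13.44°C; T = 10.86°C
2500–3500 m, saturated: Δz = 1 km ⇒ ΔT = -4.5°C; T = 6.36°C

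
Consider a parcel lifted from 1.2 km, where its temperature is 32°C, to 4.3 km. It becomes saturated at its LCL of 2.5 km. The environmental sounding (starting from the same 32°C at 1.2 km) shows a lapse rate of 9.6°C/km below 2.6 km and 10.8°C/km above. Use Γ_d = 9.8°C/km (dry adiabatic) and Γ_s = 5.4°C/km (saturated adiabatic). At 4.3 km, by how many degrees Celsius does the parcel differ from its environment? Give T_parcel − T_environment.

Parcel:
  From 1200 m to 2500 m (dry): cools by 9.8 × 1.3 = 12.74°C, giving 19.26°C.
  From 2500 m to 4300 m (saturated): cools by 5.4 × 1.8 = 9.72°C, giving 9.54°C.
Environment:
  From 1200 m to 2600 m (environment, lower layer): cools by 9.6 × 1.4 = 13.44°C, giving 18.56°C.
  From 2600 m to 4300 m (environment, upper layer): cools by 10.8 × 1.7 = 18.36°C, giving 0.2°C.
T_parcel − T_env = 9.54 − 0.2 = +9.34°C

+9.34°C (parcel warmer than environment)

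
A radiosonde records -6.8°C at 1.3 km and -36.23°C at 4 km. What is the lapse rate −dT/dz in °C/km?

10.9°C/km

Γ = −ΔT/Δz = (-6.8 − (-36.23)) / (4000 − 1300) m
  = 29.43°C / 2.7 km = 10.9°C/km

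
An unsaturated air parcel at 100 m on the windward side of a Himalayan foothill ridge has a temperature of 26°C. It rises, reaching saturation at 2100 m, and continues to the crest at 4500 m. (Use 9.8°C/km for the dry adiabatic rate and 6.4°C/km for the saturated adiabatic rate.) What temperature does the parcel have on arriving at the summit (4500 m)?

-8.96°C

100–2100 m, dry: Δz = 2 km ⇒ ΔT = -19.6°C; T = 6.4°C
2100–4500 m, saturated: Δz = 2.4 km ⇒ ΔT = -15.36°C; T = -8.96°C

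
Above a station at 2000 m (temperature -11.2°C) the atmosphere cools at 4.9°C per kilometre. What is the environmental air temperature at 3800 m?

From 2000 m to 3800 m (environmental): cools by 4.9 × 1.8 = 8.82°C, giving -20.02°C.

-20.02°C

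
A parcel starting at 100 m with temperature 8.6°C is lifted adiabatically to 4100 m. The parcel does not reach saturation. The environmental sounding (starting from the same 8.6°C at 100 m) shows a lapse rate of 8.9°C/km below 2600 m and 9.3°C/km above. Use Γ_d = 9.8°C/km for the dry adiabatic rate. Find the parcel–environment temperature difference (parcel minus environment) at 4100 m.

Parcel:
  From 100 m to 4100 m (dry): cools by 9.8 × 4 = 39.2°C, giving -30.6°C.
Environment:
  From 100 m to 2600 m (environment, lower layer): cools by 8.9 × 2.5 = 22.25°C, giving -13.65°C.
  From 2600 m to 4100 m (environment, upper layer): cools by 9.3 × 1.5 = 13.95°C, giving -27.6°C.
T_parcel − T_env = -30.6 − (-27.6) = -3°C

-3°C (parcel cooler than environment)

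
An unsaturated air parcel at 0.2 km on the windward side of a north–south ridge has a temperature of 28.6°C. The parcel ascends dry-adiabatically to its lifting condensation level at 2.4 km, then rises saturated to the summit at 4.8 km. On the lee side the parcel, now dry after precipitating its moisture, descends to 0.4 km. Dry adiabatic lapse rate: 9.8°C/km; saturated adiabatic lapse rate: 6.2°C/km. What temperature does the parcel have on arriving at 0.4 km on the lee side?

35.28°C

Dry to 2400 m: -9.8 × 2.2 km = -21.56°C, so T = 7.04°C.
Saturated to 4800 m: -6.2 × 2.4 km = -14.88°C, so T = -7.84°C.
Dry descent to 400 m: +9.8 × 4.4 km = +43.12°C, so T = 35.28°C.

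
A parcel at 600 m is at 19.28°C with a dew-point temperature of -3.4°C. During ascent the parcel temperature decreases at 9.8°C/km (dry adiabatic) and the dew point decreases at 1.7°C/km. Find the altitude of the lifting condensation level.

3400 m

T and T_d converge at 9.8 − 1.7 = 8.1°C per km
Height above start = (19.28 − (-3.4)) / 8.1 = 2.8 km
LCL altitude = 600 m + 2800 m = 3400 m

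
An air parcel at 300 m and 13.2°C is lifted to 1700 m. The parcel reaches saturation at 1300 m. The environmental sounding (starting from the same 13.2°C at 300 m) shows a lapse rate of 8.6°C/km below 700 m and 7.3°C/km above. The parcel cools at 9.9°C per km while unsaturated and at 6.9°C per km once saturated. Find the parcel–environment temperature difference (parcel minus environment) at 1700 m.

Parcel:
  300–1300 m, dry: Δz = 1 km ⇒ ΔT = -9.9°C; T = 3.3°C
  1300–1700 m, saturated: Δz = 0.4 km ⇒ ΔT = -2.76°C; T = 0.54°C
Environment:
  300–700 m, environment, lower layer: Δz = 0.4 km ⇒ ΔT = -3.44°C; T = 9.76°C
  700–1700 m, environment, upper layer: Δz = 1 km ⇒ ΔT = -7.3°C; T = 2.46°C
T_parcel − T_env = 0.54 − 2.46 = -1.92°C

-1.92°C (parcel cooler than environment)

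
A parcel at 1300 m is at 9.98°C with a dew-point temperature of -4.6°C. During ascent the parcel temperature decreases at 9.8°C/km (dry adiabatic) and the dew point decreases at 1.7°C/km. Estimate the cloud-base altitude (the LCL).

T and T_d converge at 9.8 − 1.7 = 8.1°C per km
Height above start = (9.98 − (-4.6)) / 8.1 = 1.8 km
LCL altitude = 1300 m + 1800 m = 3100 m

3100 m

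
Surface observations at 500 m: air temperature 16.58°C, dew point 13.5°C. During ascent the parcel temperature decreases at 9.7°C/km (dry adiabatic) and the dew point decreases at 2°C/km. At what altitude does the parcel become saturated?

900 m

T and T_d converge at 9.7 − 2 = 7.7°C per km
Height above start = (16.58 − 13.5) / 7.7 = 0.4 km
LCL altitude = 500 m + 400 m = 900 m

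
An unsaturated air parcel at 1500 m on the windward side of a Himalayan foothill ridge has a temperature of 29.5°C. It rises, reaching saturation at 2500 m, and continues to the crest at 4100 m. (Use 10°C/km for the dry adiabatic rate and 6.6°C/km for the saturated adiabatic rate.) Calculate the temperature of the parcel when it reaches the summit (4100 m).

1500 → 2500 m (dry, 10°C/km): ΔT = -10 × 1 = -10°C → T = 19.5°C
2500 → 4100 m (saturated, 6.6°C/km): ΔT = -6.6 × 1.6 = -10.56°C → T = 8.94°C

8.94°C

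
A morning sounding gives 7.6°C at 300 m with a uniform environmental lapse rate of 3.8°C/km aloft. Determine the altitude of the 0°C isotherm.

Height above start = (7.6 − 0) / 3.8 = 2 km
Altitude = 300 m + 2000 m = 2300 m

2300 m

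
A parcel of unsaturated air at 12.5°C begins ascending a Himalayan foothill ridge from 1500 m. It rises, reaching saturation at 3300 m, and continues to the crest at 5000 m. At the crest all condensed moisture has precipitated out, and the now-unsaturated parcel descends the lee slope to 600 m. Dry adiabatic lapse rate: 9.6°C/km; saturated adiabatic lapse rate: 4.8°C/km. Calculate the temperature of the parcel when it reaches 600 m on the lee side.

From 1500 m to 3300 m (dry): cools by 9.6 × 1.8 = 17.28°C, giving -4.78°C.
From 3300 m to 5000 m (saturated): cools by 4.8 × 1.7 = 8.16°C, giving -12.94°C.
From 5000 m to 600 m (dry descent): warms by 9.6 × 4.4 = 42.24°C, giving 29.3°C.

29.3°C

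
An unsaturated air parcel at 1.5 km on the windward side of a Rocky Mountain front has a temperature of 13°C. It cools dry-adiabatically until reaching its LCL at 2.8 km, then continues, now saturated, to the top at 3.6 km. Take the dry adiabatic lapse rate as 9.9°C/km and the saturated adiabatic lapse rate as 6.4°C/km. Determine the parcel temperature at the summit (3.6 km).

1500 → 2800 m (dry, 9.9°C/km): ΔT = -9.9 × 1.3 = -12.87°C → T = 0.13°C
2800 → 3600 m (saturated, 6.4°C/km): ΔT = -6.4 × 0.8 = -5.12°C → T = -4.99°C

-4.99°C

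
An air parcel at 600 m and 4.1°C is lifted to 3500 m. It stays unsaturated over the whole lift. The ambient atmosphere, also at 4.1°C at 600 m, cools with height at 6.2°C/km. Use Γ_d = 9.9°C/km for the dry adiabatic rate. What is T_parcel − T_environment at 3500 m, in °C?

-10.73°C (parcel cooler than environment)

Parcel:
  600–3500 m, dry: Δz = 2.9 km ⇒ ΔT = -28.71°C; T = -24.61°C
Environment:
  600–3500 m, environment: Δz = 2.9 km ⇒ ΔT = -17.98°C; T = -13.88°C
T_parcel − T_env = -24.61 − (-13.88) = -10.73°C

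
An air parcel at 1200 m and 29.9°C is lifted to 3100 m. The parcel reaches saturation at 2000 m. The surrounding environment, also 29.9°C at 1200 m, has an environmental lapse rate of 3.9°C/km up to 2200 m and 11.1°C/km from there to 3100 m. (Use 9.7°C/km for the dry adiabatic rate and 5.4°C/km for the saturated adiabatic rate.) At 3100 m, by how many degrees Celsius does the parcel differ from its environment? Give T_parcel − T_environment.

Parcel:
  From 1200 m to 2000 m (dry): cools by 9.7 × 0.8 = 7.76°C, giving 22.14°C.
  From 2000 m to 3100 m (saturated): cools by 5.4 × 1.1 = 5.94°C, giving 16.2°C.
Environment:
  From 1200 m to 2200 m (environment, lower layer): cools by 3.9 × 1 = 3.9°C, giving 26°C.
  From 2200 m to 3100 m (environment, upper layer): cools by 11.1 × 0.9 = 9.99°C, giving 16.01°C.
T_parcel − T_env = 16.2 − 16.01 = +0.19°C

+0.19°C (parcel warmer than environment)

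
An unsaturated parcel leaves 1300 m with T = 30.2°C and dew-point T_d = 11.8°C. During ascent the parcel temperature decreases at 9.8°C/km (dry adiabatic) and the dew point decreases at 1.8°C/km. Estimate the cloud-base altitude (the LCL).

T and T_d converge at 9.8 − 1.8 = 8°C per km
Height above start = (30.2 − 11.8) / 8 = 2.3 km
LCL altitude = 1300 m + 2300 m = 3600 m

3600 m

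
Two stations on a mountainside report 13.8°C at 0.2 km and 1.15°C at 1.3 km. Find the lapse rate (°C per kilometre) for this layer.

Γ = −ΔT/Δz = (13.8 − 1.15) / (1300 − 200) m
  = 12.65°C / 1.1 km = 11.5°C/km

11.5°C/km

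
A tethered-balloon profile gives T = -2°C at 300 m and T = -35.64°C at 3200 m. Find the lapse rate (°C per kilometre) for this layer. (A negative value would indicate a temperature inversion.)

11.6°C/km

Γ = −ΔT/Δz = (-2 − (-35.64)) / (3200 − 300) m
  = 33.64°C / 2.9 km = 11.6°C/km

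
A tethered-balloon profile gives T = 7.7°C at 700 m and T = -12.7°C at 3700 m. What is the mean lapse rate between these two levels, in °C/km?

Γ = −ΔT/Δz = (7.7 − (-12.7)) / (3700 − 700) m
  = 20.4°C / 3 km = 6.8°C/km

6.8°C/km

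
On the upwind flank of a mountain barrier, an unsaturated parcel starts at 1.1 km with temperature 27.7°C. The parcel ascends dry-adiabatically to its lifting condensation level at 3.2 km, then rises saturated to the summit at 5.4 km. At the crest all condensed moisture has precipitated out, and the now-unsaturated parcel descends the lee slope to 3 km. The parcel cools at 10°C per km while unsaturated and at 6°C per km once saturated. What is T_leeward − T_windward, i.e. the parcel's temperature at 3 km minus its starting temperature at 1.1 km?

-10.2°C

1100–3200 m, dry: Δz = 2.1 km ⇒ ΔT = -21°C; T = 6.7°C
3200–5400 m, saturated: Δz = 2.2 km ⇒ ΔT = -13.2°C; T = -6.5°C
5400–3000 m, dry descent: Δz = 2.4 km ⇒ ΔT = +24°C; T = 17.5°C
Net change vs windward start: 17.5 − 27.7 = -10.2°C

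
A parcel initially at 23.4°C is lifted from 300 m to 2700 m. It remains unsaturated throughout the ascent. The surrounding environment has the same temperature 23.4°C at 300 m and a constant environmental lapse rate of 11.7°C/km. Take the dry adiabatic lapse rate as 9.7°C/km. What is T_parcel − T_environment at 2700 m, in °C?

+4.8°C (parcel warmer than environment)

Parcel:
  Dry to 2700 m: -9.7 × 2.4 km = -23.28°C, so T = 0.12°C.
Environment:
  Environment to 2700 m: -11.7 × 2.4 km = -28.08°C, so T = -4.68°C.
T_parcel − T_env = 0.12 − (-4.68) = +4.8°C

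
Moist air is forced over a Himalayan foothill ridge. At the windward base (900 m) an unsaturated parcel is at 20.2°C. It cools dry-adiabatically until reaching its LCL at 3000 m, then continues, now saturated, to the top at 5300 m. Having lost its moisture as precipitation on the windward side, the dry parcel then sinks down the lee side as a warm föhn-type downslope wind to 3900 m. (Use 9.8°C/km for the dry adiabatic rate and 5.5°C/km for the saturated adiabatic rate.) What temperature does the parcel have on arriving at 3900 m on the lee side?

Dry to 3000 m: -9.8 × 2.1 km = -20.58°C, so T = -0.38°C.
Saturated to 5300 m: -5.5 × 2.3 km = -12.65°C, so T = -13.03°C.
Dry descent to 3900 m: +9.8 × 1.4 km = +13.72°C, so T = 0.69°C.

0.69°C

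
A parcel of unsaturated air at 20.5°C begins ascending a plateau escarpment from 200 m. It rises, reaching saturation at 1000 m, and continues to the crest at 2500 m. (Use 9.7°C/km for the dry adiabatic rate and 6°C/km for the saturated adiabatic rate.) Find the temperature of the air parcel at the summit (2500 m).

Dry to 1000 m: -9.7 × 0.8 km = -7.76°C, so T = 12.74°C.
Saturated to 2500 m: -6 × 1.5 km = -9°C, so T = 3.74°C.

3.74°C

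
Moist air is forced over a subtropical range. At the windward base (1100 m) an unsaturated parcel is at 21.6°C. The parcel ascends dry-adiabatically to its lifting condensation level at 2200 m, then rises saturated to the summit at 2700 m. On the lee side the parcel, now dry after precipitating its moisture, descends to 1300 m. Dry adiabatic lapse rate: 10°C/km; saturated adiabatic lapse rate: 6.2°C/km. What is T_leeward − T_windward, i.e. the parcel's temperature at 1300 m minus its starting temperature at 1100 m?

-0.1°C

1100 → 2200 m (dry, 10°C/km): ΔT = -10 × 1.1 = -11°C → T = 10.6°C
2200 → 2700 m (saturated, 6.2°C/km): ΔT = -6.2 × 0.5 = -3.1°C → T = 7.5°C
2700 → 1300 m (dry descent, 10°C/km): ΔT = +10 × 1.4 = +14°C → T = 21.5°C
Net change vs windward start: 21.5 − 21.6 = -0.1°C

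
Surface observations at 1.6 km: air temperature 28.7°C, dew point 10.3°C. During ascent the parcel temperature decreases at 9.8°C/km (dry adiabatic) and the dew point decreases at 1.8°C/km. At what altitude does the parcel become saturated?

3.9 km

T and T_d converge at 9.8 − 1.8 = 8°C per km
Height above start = (28.7 − 10.3) / 8 = 2.3 km
LCL altitude = 1600 m + 2300 m = 3900 m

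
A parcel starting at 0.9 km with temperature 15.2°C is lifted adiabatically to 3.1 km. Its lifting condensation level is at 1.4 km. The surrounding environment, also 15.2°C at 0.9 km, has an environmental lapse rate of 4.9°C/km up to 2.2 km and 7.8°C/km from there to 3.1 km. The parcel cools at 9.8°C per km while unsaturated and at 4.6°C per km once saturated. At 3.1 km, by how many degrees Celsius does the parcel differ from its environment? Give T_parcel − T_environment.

+0.67°C (parcel warmer than environment)

Parcel:
  From 900 m to 1400 m (dry): cools by 9.8 × 0.5 = 4.9°C, giving 10.3°C.
  From 1400 m to 3100 m (saturated): cools by 4.6 × 1.7 = 7.82°C, giving 2.48°C.
Environment:
  From 900 m to 2200 m (environment, lower layer): cools by 4.9 × 1.3 = 6.37°C, giving 8.83°C.
  From 2200 m to 3100 m (environment, upper layer): cools by 7.8 × 0.9 = 7.02°C, giving 1.81°C.
T_parcel − T_env = 2.48 − 1.81 = +0.67°C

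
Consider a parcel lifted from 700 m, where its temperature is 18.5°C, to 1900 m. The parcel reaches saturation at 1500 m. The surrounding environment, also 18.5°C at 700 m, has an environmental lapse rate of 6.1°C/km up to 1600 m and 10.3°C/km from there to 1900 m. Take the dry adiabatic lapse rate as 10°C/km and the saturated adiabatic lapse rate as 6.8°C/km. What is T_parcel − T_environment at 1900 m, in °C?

Parcel:
  From 700 m to 1500 m (dry): cools by 10 × 0.8 = 8°C, giving 10.5°C.
  From 1500 m to 1900 m (saturated): cools by 6.8 × 0.4 = 2.72°C, giving 7.78°C.
Environment:
  From 700 m to 1600 m (environment, lower layer): cools by 6.1 × 0.9 = 5.49°C, giving 13.01°C.
  From 1600 m to 1900 m (environment, upper layer): cools by 10.3 × 0.3 = 3.09°C, giving 9.92°C.
T_parcel − T_env = 7.78 − 9.92 = -2.14°C

-2.14°C (parcel cooler than environment)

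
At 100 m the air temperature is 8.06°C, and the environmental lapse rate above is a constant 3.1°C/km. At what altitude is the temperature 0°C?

Height above start = (8.06 − 0) / 3.1 = 2.6 km
Altitude = 100 m + 2600 m = 2700 m

2700 m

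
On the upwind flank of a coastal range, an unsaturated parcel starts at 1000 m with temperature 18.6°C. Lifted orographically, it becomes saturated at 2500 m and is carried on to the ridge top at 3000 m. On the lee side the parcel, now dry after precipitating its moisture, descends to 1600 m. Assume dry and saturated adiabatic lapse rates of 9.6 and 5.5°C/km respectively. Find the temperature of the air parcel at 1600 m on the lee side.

1000–2500 m, dry: Δz = 1.5 km ⇒ ΔT = -14.4°C; T = 4.2°C
2500–3000 m, saturated: Δz = 0.5 km ⇒ ΔT = -2.75°C; T = 1.45°C
3000–1600 m, dry descent: Δz = 1.4 km ⇒ ΔT = +13.44°C; T = 14.89°C

14.89°C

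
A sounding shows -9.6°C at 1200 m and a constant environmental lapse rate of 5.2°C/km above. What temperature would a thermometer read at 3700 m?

-22.6°C

1200 → 3700 m (environmental, 5.2°C/km): ΔT = -5.2 × 2.5 = -13°C → T = -22.6°C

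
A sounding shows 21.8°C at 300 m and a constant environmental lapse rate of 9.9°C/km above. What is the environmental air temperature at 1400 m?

From 300 m to 1400 m (environmental): cools by 9.9 × 1.1 = 10.89°C, giving 10.91°C.

10.91°C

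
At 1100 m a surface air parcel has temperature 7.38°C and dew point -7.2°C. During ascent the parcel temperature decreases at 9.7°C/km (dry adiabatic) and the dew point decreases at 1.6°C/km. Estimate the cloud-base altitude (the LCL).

T and T_d converge at 9.7 − 1.6 = 8.1°C per km
Height above start = (7.38 − (-7.2)) / 8.1 = 1.8 km
LCL altitude = 1100 m + 1800 m = 2900 m

2900 m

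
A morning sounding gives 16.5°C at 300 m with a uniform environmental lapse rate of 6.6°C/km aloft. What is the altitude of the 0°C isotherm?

2800 m

Height above start = (16.5 − 0) / 6.6 = 2.5 km
Altitude = 300 m + 2500 m = 2800 m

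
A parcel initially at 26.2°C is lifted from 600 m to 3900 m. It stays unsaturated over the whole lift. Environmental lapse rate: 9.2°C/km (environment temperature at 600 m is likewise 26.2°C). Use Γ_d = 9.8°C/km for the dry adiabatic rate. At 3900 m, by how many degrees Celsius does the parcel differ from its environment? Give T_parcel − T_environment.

-1.98°C (parcel cooler than environment)

Parcel:
  600 → 3900 m (dry, 9.8°C/km): ΔT = -9.8 × 3.3 = -32.34°C → T = -6.14°C
Environment:
  600 → 3900 m (environment, 9.2°C/km): ΔT = -9.2 × 3.3 = -30.36°C → T = -4.16°C
T_parcel − T_env = -6.14 − (-4.16) = -1.98°C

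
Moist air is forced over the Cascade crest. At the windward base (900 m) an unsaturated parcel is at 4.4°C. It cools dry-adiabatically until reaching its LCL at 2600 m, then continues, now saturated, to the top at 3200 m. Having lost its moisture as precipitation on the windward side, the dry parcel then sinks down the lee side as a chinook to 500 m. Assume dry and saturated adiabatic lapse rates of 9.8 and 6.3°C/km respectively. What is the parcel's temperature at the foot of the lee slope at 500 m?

From 900 m to 2600 m (dry): cools by 9.8 × 1.7 = 16.66°C, giving -12.26°C.
From 2600 m to 3200 m (saturated): cools by 6.3 × 0.6 = 3.78°C, giving -16.04°C.
From 3200 m to 500 m (dry descent): warms by 9.8 × 2.7 = 26.46°C, giving 10.42°C.

10.42°C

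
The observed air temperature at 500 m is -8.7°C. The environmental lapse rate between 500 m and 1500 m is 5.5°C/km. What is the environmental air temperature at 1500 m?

Environmental to 1500 m: -5.5 × 1 km = -5.5°C, so T = -14.2°C.

-14.2°C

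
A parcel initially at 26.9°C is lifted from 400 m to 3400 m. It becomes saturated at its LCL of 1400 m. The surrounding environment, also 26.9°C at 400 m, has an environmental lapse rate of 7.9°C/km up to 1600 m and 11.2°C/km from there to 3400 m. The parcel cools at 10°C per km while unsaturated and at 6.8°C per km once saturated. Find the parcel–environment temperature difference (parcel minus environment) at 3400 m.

Parcel:
  400 → 1400 m (dry, 10°C/km): ΔT = -10 × 1 = -10°C → T = 16.9°C
  1400 → 3400 m (saturated, 6.8°C/km): ΔT = -6.8 × 2 = -13.6°C → T = 3.3°C
Environment:
  400 → 1600 m (environment, lower layer, 7.9°C/km): ΔT = -7.9 × 1.2 = -9.48°C → T = 17.42°C
  1600 → 3400 m (environment, upper layer, 11.2°C/km): ΔT = -11.2 × 1.8 = -20.16°C → T = -2.74°C
T_parcel − T_env = 3.3 − (-2.74) = +6.04°C

+6.04°C (parcel warmer than environment)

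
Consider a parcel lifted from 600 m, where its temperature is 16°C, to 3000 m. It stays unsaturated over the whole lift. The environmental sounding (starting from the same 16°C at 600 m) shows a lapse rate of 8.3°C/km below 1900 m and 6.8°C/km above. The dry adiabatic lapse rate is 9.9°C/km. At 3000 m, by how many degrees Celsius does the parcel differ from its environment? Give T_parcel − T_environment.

-5.49°C (parcel cooler than environment)

Parcel:
  From 600 m to 3000 m (dry): cools by 9.9 × 2.4 = 23.76°C, giving -7.76°C.
Environment:
  From 600 m to 1900 m (environment, lower layer): cools by 8.3 × 1.3 = 10.79°C, giving 5.21°C.
  From 1900 m to 3000 m (environment, upper layer): cools by 6.8 × 1.1 = 7.48°C, giving -2.27°C.
T_parcel − T_env = -7.76 − (-2.27) = -5.49°C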